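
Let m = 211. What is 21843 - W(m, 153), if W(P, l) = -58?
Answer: 21901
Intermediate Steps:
21843 - W(m, 153) = 21843 - 1*(-58) = 21843 + 58 = 21901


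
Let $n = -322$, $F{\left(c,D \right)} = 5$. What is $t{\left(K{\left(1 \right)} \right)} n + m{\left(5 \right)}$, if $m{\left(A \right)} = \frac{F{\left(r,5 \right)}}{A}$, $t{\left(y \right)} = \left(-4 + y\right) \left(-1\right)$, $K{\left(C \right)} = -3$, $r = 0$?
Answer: $-2253$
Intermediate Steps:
$t{\left(y \right)} = 4 - y$
$m{\left(A \right)} = \frac{5}{A}$
$t{\left(K{\left(1 \right)} \right)} n + m{\left(5 \right)} = \left(4 - -3\right) \left(-322\right) + \frac{5}{5} = \left(4 + 3\right) \left(-322\right) + 5 \cdot \frac{1}{5} = 7 \left(-322\right) + 1 = -2254 + 1 = -2253$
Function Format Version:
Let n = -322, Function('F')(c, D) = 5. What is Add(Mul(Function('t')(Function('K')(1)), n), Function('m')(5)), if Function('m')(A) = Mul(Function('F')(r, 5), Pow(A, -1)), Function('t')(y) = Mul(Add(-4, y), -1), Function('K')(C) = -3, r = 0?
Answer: -2253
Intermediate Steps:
Function('t')(y) = Add(4, Mul(-1, y))
Function('m')(A) = Mul(5, Pow(A, -1))
Add(Mul(Function('t')(Function('K')(1)), n), Function('m')(5)) = Add(Mul(Add(4, Mul(-1, -3)), -322), Mul(5, Pow(5, -1))) = Add(Mul(Add(4, 3), -322), Mul(5, Rational(1, 5))) = Add(Mul(7, -322), 1) = Add(-2254, 1) = -2253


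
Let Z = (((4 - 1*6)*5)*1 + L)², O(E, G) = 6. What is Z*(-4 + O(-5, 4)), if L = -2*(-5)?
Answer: 0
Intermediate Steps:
L = 10
Z = 0 (Z = (((4 - 1*6)*5)*1 + 10)² = (((4 - 6)*5)*1 + 10)² = (-2*5*1 + 10)² = (-10*1 + 10)² = (-10 + 10)² = 0² = 0)
Z*(-4 + O(-5, 4)) = 0*(-4 + 6) = 0*2 = 0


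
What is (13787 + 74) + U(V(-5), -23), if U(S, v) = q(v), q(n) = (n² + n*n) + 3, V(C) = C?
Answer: 14922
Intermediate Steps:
q(n) = 3 + 2*n² (q(n) = (n² + n²) + 3 = 2*n² + 3 = 3 + 2*n²)
U(S, v) = 3 + 2*v²
(13787 + 74) + U(V(-5), -23) = (13787 + 74) + (3 + 2*(-23)²) = 13861 + (3 + 2*529) = 13861 + (3 + 1058) = 13861 + 1061 = 14922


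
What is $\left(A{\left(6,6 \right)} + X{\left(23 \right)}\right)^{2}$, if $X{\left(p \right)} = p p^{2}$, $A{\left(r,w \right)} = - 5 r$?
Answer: $147306769$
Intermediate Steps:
$X{\left(p \right)} = p^{3}$
$\left(A{\left(6,6 \right)} + X{\left(23 \right)}\right)^{2} = \left(\left(-5\right) 6 + 23^{3}\right)^{2} = \left(-30 + 12167\right)^{2} = 12137^{2} = 147306769$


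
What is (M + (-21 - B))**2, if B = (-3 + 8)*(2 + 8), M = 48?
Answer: 529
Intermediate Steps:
B = 50 (B = 5*10 = 50)
(M + (-21 - B))**2 = (48 + (-21 - 1*50))**2 = (48 + (-21 - 50))**2 = (48 - 71)**2 = (-23)**2 = 529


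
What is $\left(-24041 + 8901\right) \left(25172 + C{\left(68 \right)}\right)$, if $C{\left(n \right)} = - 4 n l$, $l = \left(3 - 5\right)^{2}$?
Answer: $-364631760$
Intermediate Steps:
$l = 4$ ($l = \left(-2\right)^{2} = 4$)
$C{\left(n \right)} = - 16 n$ ($C{\left(n \right)} = - 4 n 4 = - 16 n$)
$\left(-24041 + 8901\right) \left(25172 + C{\left(68 \right)}\right) = \left(-24041 + 8901\right) \left(25172 - 1088\right) = - 15140 \left(25172 - 1088\right) = \left(-15140\right) 24084 = -364631760$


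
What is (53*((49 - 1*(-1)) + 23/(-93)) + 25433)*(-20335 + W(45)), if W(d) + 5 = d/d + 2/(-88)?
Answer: -584045207125/1023 ≈ -5.7091e+8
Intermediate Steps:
W(d) = -177/44 (W(d) = -5 + (d/d + 2/(-88)) = -5 + (1 + 2*(-1/88)) = -5 + (1 - 1/44) = -5 + 43/44 = -177/44)
(53*((49 - 1*(-1)) + 23/(-93)) + 25433)*(-20335 + W(45)) = (53*((49 - 1*(-1)) + 23/(-93)) + 25433)*(-20335 - 177/44) = (53*((49 + 1) + 23*(-1/93)) + 25433)*(-894917/44) = (53*(50 - 23/93) + 25433)*(-894917/44) = (53*(4627/93) + 25433)*(-894917/44) = (245231/93 + 25433)*(-894917/44) = (2610500/93)*(-894917/44) = -584045207125/1023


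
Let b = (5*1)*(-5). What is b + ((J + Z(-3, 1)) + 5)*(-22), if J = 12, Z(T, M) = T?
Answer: -333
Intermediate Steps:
b = -25 (b = 5*(-5) = -25)
b + ((J + Z(-3, 1)) + 5)*(-22) = -25 + ((12 - 3) + 5)*(-22) = -25 + (9 + 5)*(-22) = -25 + 14*(-22) = -25 - 308 = -333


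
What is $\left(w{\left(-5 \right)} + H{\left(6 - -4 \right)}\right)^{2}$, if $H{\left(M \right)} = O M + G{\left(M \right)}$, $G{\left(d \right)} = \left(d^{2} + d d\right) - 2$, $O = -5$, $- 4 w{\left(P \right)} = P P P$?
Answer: $\frac{514089}{16} \approx 32131.0$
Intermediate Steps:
$w{\left(P \right)} = - \frac{P^{3}}{4}$ ($w{\left(P \right)} = - \frac{P P P}{4} = - \frac{P^{2} P}{4} = - \frac{P^{3}}{4}$)
$G{\left(d \right)} = -2 + 2 d^{2}$ ($G{\left(d \right)} = \left(d^{2} + d^{2}\right) - 2 = 2 d^{2} - 2 = -2 + 2 d^{2}$)
$H{\left(M \right)} = -2 - 5 M + 2 M^{2}$ ($H{\left(M \right)} = - 5 M + \left(-2 + 2 M^{2}\right) = -2 - 5 M + 2 M^{2}$)
$\left(w{\left(-5 \right)} + H{\left(6 - -4 \right)}\right)^{2} = \left(- \frac{\left(-5\right)^{3}}{4} - \left(2 - 2 \left(6 - -4\right)^{2} + 5 \left(6 - -4\right)\right)\right)^{2} = \left(\left(- \frac{1}{4}\right) \left(-125\right) - \left(2 - 2 \left(6 + 4\right)^{2} + 5 \left(6 + 4\right)\right)\right)^{2} = \left(\frac{125}{4} - \left(52 - 200\right)\right)^{2} = \left(\frac{125}{4} - -148\right)^{2} = \left(\frac{125}{4} + 148\right)^{2} = \left(\frac{717}{4}\right)^{2} = \frac{514089}{16}$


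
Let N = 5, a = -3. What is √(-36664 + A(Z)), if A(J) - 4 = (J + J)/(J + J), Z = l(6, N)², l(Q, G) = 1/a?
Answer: I*√36659 ≈ 191.47*I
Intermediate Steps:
l(Q, G) = -⅓ (l(Q, G) = 1/(-3) = -⅓)
Z = ⅑ (Z = (-⅓)² = ⅑ ≈ 0.11111)
A(J) = 5 (A(J) = 4 + (J + J)/(J + J) = 4 + (2*J)/((2*J)) = 4 + (2*J)*(1/(2*J)) = 4 + 1 = 5)
√(-36664 + A(Z)) = √(-36664 + 5) = √(-36659) = I*√36659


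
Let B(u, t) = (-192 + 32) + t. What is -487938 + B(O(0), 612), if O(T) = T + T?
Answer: -487486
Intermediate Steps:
O(T) = 2*T
B(u, t) = -160 + t
-487938 + B(O(0), 612) = -487938 + (-160 + 612) = -487938 + 452 = -487486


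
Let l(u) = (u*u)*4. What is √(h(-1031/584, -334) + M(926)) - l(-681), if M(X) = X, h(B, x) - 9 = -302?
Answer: -1855044 + √633 ≈ -1.8550e+6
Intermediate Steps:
l(u) = 4*u² (l(u) = u²*4 = 4*u²)
h(B, x) = -293 (h(B, x) = 9 - 302 = -293)
√(h(-1031/584, -334) + M(926)) - l(-681) = √(-293 + 926) - 4*(-681)² = √633 - 4*463761 = √633 - 1*1855044 = √633 - 1855044 = -1855044 + √633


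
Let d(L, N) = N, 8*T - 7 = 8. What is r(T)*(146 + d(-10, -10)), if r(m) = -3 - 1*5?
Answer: -1088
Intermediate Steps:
T = 15/8 (T = 7/8 + (⅛)*8 = 7/8 + 1 = 15/8 ≈ 1.8750)
r(m) = -8 (r(m) = -3 - 5 = -8)
r(T)*(146 + d(-10, -10)) = -8*(146 - 10) = -8*136 = -1088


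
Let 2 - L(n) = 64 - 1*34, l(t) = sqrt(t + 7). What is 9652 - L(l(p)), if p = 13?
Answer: 9680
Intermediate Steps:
l(t) = sqrt(7 + t)
L(n) = -28 (L(n) = 2 - (64 - 1*34) = 2 - (64 - 34) = 2 - 1*30 = 2 - 30 = -28)
9652 - L(l(p)) = 9652 - 1*(-28) = 9652 + 28 = 9680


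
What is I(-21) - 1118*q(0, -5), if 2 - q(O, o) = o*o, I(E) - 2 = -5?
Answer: 25711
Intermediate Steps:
I(E) = -3 (I(E) = 2 - 5 = -3)
q(O, o) = 2 - o² (q(O, o) = 2 - o*o = 2 - o²)
I(-21) - 1118*q(0, -5) = -3 - 1118*(2 - 1*(-5)²) = -3 - 1118*(2 - 1*25) = -3 - 1118*(2 - 25) = -3 - 1118*(-23) = -3 + 25714 = 25711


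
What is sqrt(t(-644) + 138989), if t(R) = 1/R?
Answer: 3*sqrt(1601215035)/322 ≈ 372.81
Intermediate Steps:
sqrt(t(-644) + 138989) = sqrt(1/(-644) + 138989) = sqrt(-1/644 + 138989) = sqrt(89508915/644) = 3*sqrt(1601215035)/322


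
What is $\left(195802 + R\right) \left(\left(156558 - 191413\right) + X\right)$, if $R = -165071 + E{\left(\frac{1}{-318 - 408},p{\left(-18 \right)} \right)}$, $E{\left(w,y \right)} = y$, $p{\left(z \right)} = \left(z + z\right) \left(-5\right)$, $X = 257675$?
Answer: $6887589020$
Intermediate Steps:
$p{\left(z \right)} = - 10 z$ ($p{\left(z \right)} = 2 z \left(-5\right) = - 10 z$)
$R = -164891$ ($R = -165071 - -180 = -165071 + 180 = -164891$)
$\left(195802 + R\right) \left(\left(156558 - 191413\right) + X\right) = \left(195802 - 164891\right) \left(\left(156558 - 191413\right) + 257675\right) = 30911 \left(-34855 + 257675\right) = 30911 \cdot 222820 = 6887589020$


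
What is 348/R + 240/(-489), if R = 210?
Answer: 6654/5705 ≈ 1.1663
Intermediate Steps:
348/R + 240/(-489) = 348/210 + 240/(-489) = 348*(1/210) + 240*(-1/489) = 58/35 - 80/163 = 6654/5705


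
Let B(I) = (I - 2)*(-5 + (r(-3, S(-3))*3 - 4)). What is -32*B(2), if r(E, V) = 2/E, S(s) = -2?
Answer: 0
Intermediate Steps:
B(I) = 22 - 11*I (B(I) = (I - 2)*(-5 + ((2/(-3))*3 - 4)) = (-2 + I)*(-5 + ((2*(-1/3))*3 - 4)) = (-2 + I)*(-5 + (-2/3*3 - 4)) = (-2 + I)*(-5 + (-2 - 4)) = (-2 + I)*(-5 - 6) = (-2 + I)*(-11) = 22 - 11*I)
-32*B(2) = -32*(22 - 11*2) = -32*(22 - 22) = -32*0 = 0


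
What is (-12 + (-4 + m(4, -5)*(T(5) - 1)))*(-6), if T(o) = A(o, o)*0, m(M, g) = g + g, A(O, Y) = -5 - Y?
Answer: 36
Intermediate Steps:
m(M, g) = 2*g
T(o) = 0 (T(o) = (-5 - o)*0 = 0)
(-12 + (-4 + m(4, -5)*(T(5) - 1)))*(-6) = (-12 + (-4 + (2*(-5))*(0 - 1)))*(-6) = (-12 + (-4 - 10*(-1)))*(-6) = (-12 + (-4 + 10))*(-6) = (-12 + 6)*(-6) = -6*(-6) = 36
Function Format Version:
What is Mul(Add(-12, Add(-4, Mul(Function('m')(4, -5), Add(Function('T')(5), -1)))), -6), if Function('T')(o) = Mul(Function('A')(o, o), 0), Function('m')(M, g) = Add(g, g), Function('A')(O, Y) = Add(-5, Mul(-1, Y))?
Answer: 36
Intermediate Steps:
Function('m')(M, g) = Mul(2, g)
Function('T')(o) = 0 (Function('T')(o) = Mul(Add(-5, Mul(-1, o)), 0) = 0)
Mul(Add(-12, Add(-4, Mul(Function('m')(4, -5), Add(Function('T')(5), -1)))), -6) = Mul(Add(-12, Add(-4, Mul(Mul(2, -5), Add(0, -1)))), -6) = Mul(Add(-12, Add(-4, Mul(-10, -1))), -6) = Mul(Add(-12, Add(-4, 10)), -6) = Mul(Add(-12, 6), -6) = Mul(-6, -6) = 36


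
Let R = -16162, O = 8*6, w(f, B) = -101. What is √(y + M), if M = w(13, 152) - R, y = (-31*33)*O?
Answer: I*√33043 ≈ 181.78*I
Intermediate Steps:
O = 48
y = -49104 (y = -31*33*48 = -1023*48 = -49104)
M = 16061 (M = -101 - 1*(-16162) = -101 + 16162 = 16061)
√(y + M) = √(-49104 + 16061) = √(-33043) = I*√33043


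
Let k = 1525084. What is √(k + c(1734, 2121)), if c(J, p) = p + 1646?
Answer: √1528851 ≈ 1236.5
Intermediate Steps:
c(J, p) = 1646 + p
√(k + c(1734, 2121)) = √(1525084 + (1646 + 2121)) = √(1525084 + 3767) = √1528851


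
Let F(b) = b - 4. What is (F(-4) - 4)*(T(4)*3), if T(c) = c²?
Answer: -576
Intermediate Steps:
F(b) = -4 + b
(F(-4) - 4)*(T(4)*3) = ((-4 - 4) - 4)*(4²*3) = (-8 - 4)*(16*3) = -12*48 = -576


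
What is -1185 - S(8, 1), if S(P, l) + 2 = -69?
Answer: -1114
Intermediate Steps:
S(P, l) = -71 (S(P, l) = -2 - 69 = -71)
-1185 - S(8, 1) = -1185 - 1*(-71) = -1185 + 71 = -1114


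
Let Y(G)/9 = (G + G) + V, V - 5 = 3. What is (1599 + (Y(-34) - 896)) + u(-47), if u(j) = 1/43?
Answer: 7010/43 ≈ 163.02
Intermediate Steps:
V = 8 (V = 5 + 3 = 8)
u(j) = 1/43
Y(G) = 72 + 18*G (Y(G) = 9*((G + G) + 8) = 9*(2*G + 8) = 9*(8 + 2*G) = 72 + 18*G)
(1599 + (Y(-34) - 896)) + u(-47) = (1599 + ((72 + 18*(-34)) - 896)) + 1/43 = (1599 + ((72 - 612) - 896)) + 1/43 = (1599 + (-540 - 896)) + 1/43 = (1599 - 1436) + 1/43 = 163 + 1/43 = 7010/43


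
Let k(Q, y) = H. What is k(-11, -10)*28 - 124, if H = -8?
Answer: -348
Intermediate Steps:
k(Q, y) = -8
k(-11, -10)*28 - 124 = -8*28 - 124 = -224 - 124 = -348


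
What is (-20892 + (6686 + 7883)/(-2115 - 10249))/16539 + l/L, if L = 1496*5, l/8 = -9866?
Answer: -205364798821/17381496660 ≈ -11.815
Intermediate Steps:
l = -78928 (l = 8*(-9866) = -78928)
L = 7480
(-20892 + (6686 + 7883)/(-2115 - 10249))/16539 + l/L = (-20892 + (6686 + 7883)/(-2115 - 10249))/16539 - 78928/7480 = (-20892 + 14569/(-12364))*(1/16539) - 78928*1/7480 = (-20892 + 14569*(-1/12364))*(1/16539) - 9866/935 = (-20892 - 14569/12364)*(1/16539) - 9866/935 = -258323257/12364*1/16539 - 9866/935 = -258323257/204488196 - 9866/935 = -205364798821/17381496660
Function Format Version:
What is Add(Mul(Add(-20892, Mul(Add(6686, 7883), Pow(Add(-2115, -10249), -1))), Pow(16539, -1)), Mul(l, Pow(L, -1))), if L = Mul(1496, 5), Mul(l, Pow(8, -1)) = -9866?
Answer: Rational(-205364798821, 17381496660) ≈ -11.815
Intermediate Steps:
l = -78928 (l = Mul(8, -9866) = -78928)
L = 7480
Add(Mul(Add(-20892, Mul(Add(6686, 7883), Pow(Add(-2115, -10249), -1))), Pow(16539, -1)), Mul(l, Pow(L, -1))) = Add(Mul(Add(-20892, Mul(Add(6686, 7883), Pow(Add(-2115, -10249), -1))), Pow(16539, -1)), Mul(-78928, Pow(7480, -1))) = Add(Mul(Add(-20892, Mul(14569, Pow(-12364, -1))), Rational(1, 16539)), Mul(-78928, Rational(1, 7480))) = Add(Mul(Add(-20892, Mul(14569, Rational(-1, 12364))), Rational(1, 16539)), Rational(-9866, 935)) = Add(Mul(Add(-20892, Rational(-14569, 12364)), Rational(1, 16539)), Rational(-9866, 935)) = Add(Mul(Rational(-258323257, 12364), Rational(1, 16539)), Rational(-9866, 935)) = Add(Rational(-258323257, 204488196), Rational(-9866, 935)) = Rational(-205364798821, 17381496660)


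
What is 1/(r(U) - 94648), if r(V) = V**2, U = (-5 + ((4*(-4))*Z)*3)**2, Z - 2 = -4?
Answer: 1/68480313 ≈ 1.4603e-8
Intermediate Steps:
Z = -2 (Z = 2 - 4 = -2)
U = 8281 (U = (-5 + ((4*(-4))*(-2))*3)**2 = (-5 - 16*(-2)*3)**2 = (-5 + 32*3)**2 = (-5 + 96)**2 = 91**2 = 8281)
1/(r(U) - 94648) = 1/(8281**2 - 94648) = 1/(68574961 - 94648) = 1/68480313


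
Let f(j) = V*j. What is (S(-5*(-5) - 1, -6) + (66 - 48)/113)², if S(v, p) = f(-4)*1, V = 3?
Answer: 1790244/12769 ≈ 140.20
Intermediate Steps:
f(j) = 3*j
S(v, p) = -12 (S(v, p) = (3*(-4))*1 = -12*1 = -12)
(S(-5*(-5) - 1, -6) + (66 - 48)/113)² = (-12 + (66 - 48)/113)² = (-12 + 18*(1/113))² = (-12 + 18/113)² = (-1338/113)² = 1790244/12769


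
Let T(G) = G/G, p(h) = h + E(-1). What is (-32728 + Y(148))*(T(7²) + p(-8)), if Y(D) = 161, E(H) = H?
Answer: 260536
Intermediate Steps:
p(h) = -1 + h (p(h) = h - 1 = -1 + h)
T(G) = 1
(-32728 + Y(148))*(T(7²) + p(-8)) = (-32728 + 161)*(1 + (-1 - 8)) = -32567*(1 - 9) = -32567*(-8) = 260536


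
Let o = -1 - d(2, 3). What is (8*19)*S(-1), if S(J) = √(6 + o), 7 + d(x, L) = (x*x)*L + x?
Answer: 152*I*√2 ≈ 214.96*I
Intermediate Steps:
d(x, L) = -7 + x + L*x² (d(x, L) = -7 + ((x*x)*L + x) = -7 + (x²*L + x) = -7 + (L*x² + x) = -7 + (x + L*x²) = -7 + x + L*x²)
o = -8 (o = -1 - (-7 + 2 + 3*2²) = -1 - (-7 + 2 + 3*4) = -1 - (-7 + 2 + 12) = -1 - 1*7 = -1 - 7 = -8)
S(J) = I*√2 (S(J) = √(6 - 8) = √(-2) = I*√2)
(8*19)*S(-1) = (8*19)*(I*√2) = 152*(I*√2) = 152*I*√2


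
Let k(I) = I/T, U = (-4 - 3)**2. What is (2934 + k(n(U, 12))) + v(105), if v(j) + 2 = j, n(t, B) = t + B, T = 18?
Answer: 54727/18 ≈ 3040.4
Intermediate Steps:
U = 49 (U = (-7)**2 = 49)
n(t, B) = B + t
v(j) = -2 + j
k(I) = I/18
(2934 + k(n(U, 12))) + v(105) = (2934 + (12 + 49)/18) + (-2 + 105) = (2934 + (1/18)*61) + 103 = (2934 + 61/18) + 103 = 52873/18 + 103 = 54727/18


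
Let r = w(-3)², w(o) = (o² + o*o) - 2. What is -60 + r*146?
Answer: 37316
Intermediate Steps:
w(o) = -2 + 2*o² (w(o) = (o² + o²) - 2 = 2*o² - 2 = -2 + 2*o²)
r = 256 (r = (-2 + 2*(-3)²)² = (-2 + 2*9)² = (-2 + 18)² = 16² = 256)
-60 + r*146 = -60 + 256*146 = -60 + 37376 = 37316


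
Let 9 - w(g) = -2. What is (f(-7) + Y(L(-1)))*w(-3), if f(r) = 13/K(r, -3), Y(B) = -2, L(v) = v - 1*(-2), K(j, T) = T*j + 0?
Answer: -319/21 ≈ -15.190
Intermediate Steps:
K(j, T) = T*j
L(v) = 2 + v (L(v) = v + 2 = 2 + v)
w(g) = 11 (w(g) = 9 - 1*(-2) = 9 + 2 = 11)
f(r) = -13/(3*r) (f(r) = 13/((-3*r)) = 13*(-1/(3*r)) = -13/(3*r))
(f(-7) + Y(L(-1)))*w(-3) = (-13/3/(-7) - 2)*11 = (-13/3*(-⅐) - 2)*11 = (13/21 - 2)*11 = -29/21*11 = -319/21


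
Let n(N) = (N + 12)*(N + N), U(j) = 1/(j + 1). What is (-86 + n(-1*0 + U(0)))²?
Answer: 3600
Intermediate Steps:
U(j) = 1/(1 + j)
n(N) = 2*N*(12 + N) (n(N) = (12 + N)*(2*N) = 2*N*(12 + N))
(-86 + n(-1*0 + U(0)))² = (-86 + 2*(-1*0 + 1/(1 + 0))*(12 + (-1*0 + 1/(1 + 0))))² = (-86 + 2*(0 + 1/1)*(12 + (0 + 1/1)))² = (-86 + 2*(0 + 1)*(12 + (0 + 1)))² = (-86 + 2*1*(12 + 1))² = (-86 + 2*1*13)² = (-86 + 26)² = (-60)² = 3600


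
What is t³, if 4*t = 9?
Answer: 729/64 ≈ 11.391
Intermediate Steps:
t = 9/4 (t = (¼)*9 = 9/4 ≈ 2.2500)
t³ = (9/4)³ = 729/64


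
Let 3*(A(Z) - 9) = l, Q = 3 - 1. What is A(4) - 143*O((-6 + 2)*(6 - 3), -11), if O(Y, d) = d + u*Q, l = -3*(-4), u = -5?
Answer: 3016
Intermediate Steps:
Q = 2
l = 12
A(Z) = 13 (A(Z) = 9 + (1/3)*12 = 9 + 4 = 13)
O(Y, d) = -10 + d (O(Y, d) = d - 5*2 = d - 10 = -10 + d)
A(4) - 143*O((-6 + 2)*(6 - 3), -11) = 13 - 143*(-10 - 11) = 13 - 143*(-21) = 13 + 3003 = 3016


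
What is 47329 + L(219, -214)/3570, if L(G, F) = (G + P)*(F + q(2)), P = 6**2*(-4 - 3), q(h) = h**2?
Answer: 804626/17 ≈ 47331.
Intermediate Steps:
P = -252 (P = 36*(-7) = -252)
L(G, F) = (-252 + G)*(4 + F) (L(G, F) = (G - 252)*(F + 2**2) = (-252 + G)*(F + 4) = (-252 + G)*(4 + F))
47329 + L(219, -214)/3570 = 47329 + (-1008 - 252*(-214) + 4*219 - 214*219)/3570 = 47329 + (-1008 + 53928 + 876 - 46866)*(1/3570) = 47329 + 6930*(1/3570) = 47329 + 33/17 = 804626/17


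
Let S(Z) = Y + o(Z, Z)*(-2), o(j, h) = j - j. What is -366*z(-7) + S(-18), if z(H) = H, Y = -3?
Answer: 2559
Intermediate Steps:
o(j, h) = 0
S(Z) = -3 (S(Z) = -3 + 0*(-2) = -3 + 0 = -3)
-366*z(-7) + S(-18) = -366*(-7) - 3 = 2562 - 3 = 2559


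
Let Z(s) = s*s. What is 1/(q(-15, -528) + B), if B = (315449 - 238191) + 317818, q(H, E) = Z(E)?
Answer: 1/673860 ≈ 1.4840e-6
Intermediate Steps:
Z(s) = s²
q(H, E) = E²
B = 395076 (B = 77258 + 317818 = 395076)
1/(q(-15, -528) + B) = 1/((-528)² + 395076) = 1/(278784 + 395076) = 1/673860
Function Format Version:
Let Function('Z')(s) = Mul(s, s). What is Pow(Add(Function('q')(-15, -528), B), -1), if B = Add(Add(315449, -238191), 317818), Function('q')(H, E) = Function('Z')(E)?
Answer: Rational(1, 673860) ≈ 1.4840e-6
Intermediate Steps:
Function('Z')(s) = Pow(s, 2)
Function('q')(H, E) = Pow(E, 2)
B = 395076 (B = Add(77258, 317818) = 395076)
Pow(Add(Function('q')(-15, -528), B), -1) = Pow(Add(Pow(-528, 2), 395076), -1) = Pow(Add(278784, 395076), -1) = Pow(673860, -1) = Rational(1, 673860)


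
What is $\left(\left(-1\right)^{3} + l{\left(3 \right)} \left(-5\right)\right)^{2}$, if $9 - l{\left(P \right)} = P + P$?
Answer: $256$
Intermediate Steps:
$l{\left(P \right)} = 9 - 2 P$ ($l{\left(P \right)} = 9 - \left(P + P\right) = 9 - 2 P$)
$\left(\left(-1\right)^{3} + l{\left(3 \right)} \left(-5\right)\right)^{2} = \left(\left(-1\right)^{3} + \left(9 - 6\right) \left(-5\right)\right)^{2} = \left(-1 + \left(9 - 6\right) \left(-5\right)\right)^{2} = \left(-1 + 3 \left(-5\right)\right)^{2} = \left(-1 - 15\right)^{2} = \left(-16\right)^{2} = 256$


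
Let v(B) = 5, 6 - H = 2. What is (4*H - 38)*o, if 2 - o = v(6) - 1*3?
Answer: 0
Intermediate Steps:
H = 4 (H = 6 - 1*2 = 6 - 2 = 4)
o = 0 (o = 2 - (5 - 1*3) = 2 - (5 - 3) = 2 - 1*2 = 2 - 2 = 0)
(4*H - 38)*o = (4*4 - 38)*0 = (16 - 38)*0 = -22*0 = 0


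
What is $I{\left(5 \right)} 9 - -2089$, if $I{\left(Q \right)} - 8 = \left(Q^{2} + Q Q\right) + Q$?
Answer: $2656$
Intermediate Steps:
$I{\left(Q \right)} = 8 + Q + 2 Q^{2}$ ($I{\left(Q \right)} = 8 + \left(\left(Q^{2} + Q Q\right) + Q\right) = 8 + \left(\left(Q^{2} + Q^{2}\right) + Q\right) = 8 + \left(2 Q^{2} + Q\right) = 8 + \left(Q + 2 Q^{2}\right) = 8 + Q + 2 Q^{2}$)
$I{\left(5 \right)} 9 - -2089 = \left(8 + 5 + 2 \cdot 5^{2}\right) 9 - -2089 = \left(8 + 5 + 2 \cdot 25\right) 9 + 2089 = \left(8 + 5 + 50\right) 9 + 2089 = 63 \cdot 9 + 2089 = 567 + 2089 = 2656$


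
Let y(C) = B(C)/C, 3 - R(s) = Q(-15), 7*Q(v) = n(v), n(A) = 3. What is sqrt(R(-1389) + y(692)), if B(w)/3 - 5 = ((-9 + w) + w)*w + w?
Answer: 3*sqrt(2692267347)/2422 ≈ 64.270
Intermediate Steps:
Q(v) = 3/7 (Q(v) = (1/7)*3 = 3/7)
B(w) = 15 + 3*w + 3*w*(-9 + 2*w) (B(w) = 15 + 3*(((-9 + w) + w)*w + w) = 15 + 3*((-9 + 2*w)*w + w) = 15 + 3*(w*(-9 + 2*w) + w) = 15 + 3*(w + w*(-9 + 2*w)) = 15 + (3*w + 3*w*(-9 + 2*w)) = 15 + 3*w + 3*w*(-9 + 2*w))
R(s) = 18/7 (R(s) = 3 - 1*3/7 = 3 - 3/7 = 18/7)
y(C) = (15 - 24*C + 6*C**2)/C
sqrt(R(-1389) + y(692)) = sqrt(18/7 + (-24 + 6*692 + 15/692)) = sqrt(18/7 + (-24 + 4152 + 15*(1/692))) = sqrt(18/7 + (-24 + 4152 + 15/692)) = sqrt(18/7 + 2856591/692) = sqrt(20008593/4844) = 3*sqrt(2692267347)/2422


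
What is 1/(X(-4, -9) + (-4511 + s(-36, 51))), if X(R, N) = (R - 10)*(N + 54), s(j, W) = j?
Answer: -1/5177 ≈ -0.00019316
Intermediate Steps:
X(R, N) = (-10 + R)*(54 + N)
1/(X(-4, -9) + (-4511 + s(-36, 51))) = 1/((-540 - 10*(-9) + 54*(-4) - 9*(-4)) + (-4511 - 36)) = 1/((-540 + 90 - 216 + 36) - 4547) = 1/(-630 - 4547) = 1/(-5177) = -1/5177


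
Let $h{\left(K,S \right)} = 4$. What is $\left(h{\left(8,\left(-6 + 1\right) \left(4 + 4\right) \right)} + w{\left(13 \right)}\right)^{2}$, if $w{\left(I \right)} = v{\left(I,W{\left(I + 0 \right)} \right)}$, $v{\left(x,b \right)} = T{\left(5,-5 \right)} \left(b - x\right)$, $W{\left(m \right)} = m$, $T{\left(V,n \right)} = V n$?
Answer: $16$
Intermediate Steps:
$v{\left(x,b \right)} = - 25 b + 25 x$ ($v{\left(x,b \right)} = 5 \left(-5\right) \left(b - x\right) = - 25 \left(b - x\right) = - 25 b + 25 x$)
$w{\left(I \right)} = 0$ ($w{\left(I \right)} = - 25 \left(I + 0\right) + 25 I = - 25 I + 25 I = 0$)
$\left(h{\left(8,\left(-6 + 1\right) \left(4 + 4\right) \right)} + w{\left(13 \right)}\right)^{2} = \left(4 + 0\right)^{2} = 4^{2} = 16$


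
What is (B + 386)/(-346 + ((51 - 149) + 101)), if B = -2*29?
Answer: -328/343 ≈ -0.95627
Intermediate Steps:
B = -58
(B + 386)/(-346 + ((51 - 149) + 101)) = (-58 + 386)/(-346 + ((51 - 149) + 101)) = 328/(-346 + (-98 + 101)) = 328/(-346 + 3) = 328/(-343) = 328*(-1/343) = -328/343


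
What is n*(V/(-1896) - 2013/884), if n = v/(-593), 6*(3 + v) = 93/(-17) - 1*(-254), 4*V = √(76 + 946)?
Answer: 2629649/17823208 + 3919*√1022/458725824 ≈ 0.14781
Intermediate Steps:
V = √1022/4 (V = √(76 + 946)/4 = √1022/4 ≈ 7.9922)
v = 3919/102 (v = -3 + (93/(-17) - 1*(-254))/6 = -3 + (93*(-1/17) + 254)/6 = -3 + (-93/17 + 254)/6 = -3 + (⅙)*(4225/17) = -3 + 4225/102 = 3919/102 ≈ 38.422)
n = -3919/60486 (n = (3919/102)/(-593) = (3919/102)*(-1/593) = -3919/60486 ≈ -0.064792)
n*(V/(-1896) - 2013/884) = -3919*((√1022/4)/(-1896) - 2013/884)/60486 = -3919*((√1022/4)*(-1/1896) - 2013*1/884)/60486 = -3919*(-√1022/7584 - 2013/884)/60486 = -3919*(-2013/884 - √1022/7584)/60486 = 2629649/17823208 + 3919*√1022/458725824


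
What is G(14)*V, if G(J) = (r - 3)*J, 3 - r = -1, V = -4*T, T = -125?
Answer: 7000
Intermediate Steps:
V = 500 (V = -4*(-125) = 500)
r = 4 (r = 3 - 1*(-1) = 3 + 1 = 4)
G(J) = J (G(J) = (4 - 3)*J = 1*J = J)
G(14)*V = 14*500 = 7000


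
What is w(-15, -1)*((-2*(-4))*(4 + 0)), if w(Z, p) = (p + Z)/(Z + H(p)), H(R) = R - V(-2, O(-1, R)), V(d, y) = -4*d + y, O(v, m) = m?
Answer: 512/23 ≈ 22.261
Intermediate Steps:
V(d, y) = y - 4*d
H(R) = -8 (H(R) = R - (R - 4*(-2)) = R - (R + 8) = R - (8 + R) = R + (-8 - R) = -8)
w(Z, p) = (Z + p)/(-8 + Z) (w(Z, p) = (p + Z)/(Z - 8) = (Z + p)/(-8 + Z))
w(-15, -1)*((-2*(-4))*(4 + 0)) = ((-15 - 1)/(-8 - 15))*((-2*(-4))*(4 + 0)) = (-16/(-23))*(8*4) = -1/23*(-16)*32 = (16/23)*32 = 512/23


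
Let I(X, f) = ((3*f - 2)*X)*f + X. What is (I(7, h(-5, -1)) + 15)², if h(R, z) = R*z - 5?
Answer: 484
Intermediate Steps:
h(R, z) = -5 + R*z
I(X, f) = X + X*f*(-2 + 3*f) (I(X, f) = ((-2 + 3*f)*X)*f + X = (X*(-2 + 3*f))*f + X = X*f*(-2 + 3*f) + X = X + X*f*(-2 + 3*f))
(I(7, h(-5, -1)) + 15)² = (7*(1 - 2*(-5 - 5*(-1)) + 3*(-5 - 5*(-1))²) + 15)² = (7*(1 - 2*(-5 + 5) + 3*(-5 + 5)²) + 15)² = (7*(1 - 2*0 + 3*0²) + 15)² = (7*(1 + 0 + 3*0) + 15)² = (7*(1 + 0 + 0) + 15)² = (7*1 + 15)² = (7 + 15)² = 22² = 484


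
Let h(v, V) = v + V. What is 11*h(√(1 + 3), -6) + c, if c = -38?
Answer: -82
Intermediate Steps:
h(v, V) = V + v
11*h(√(1 + 3), -6) + c = 11*(-6 + √(1 + 3)) - 38 = 11*(-6 + √4) - 38 = 11*(-6 + 2) - 38 = 11*(-4) - 38 = -44 - 38 = -82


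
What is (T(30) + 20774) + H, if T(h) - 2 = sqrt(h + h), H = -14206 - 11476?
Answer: -4906 + 2*sqrt(15) ≈ -4898.3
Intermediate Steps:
H = -25682
T(h) = 2 + sqrt(2)*sqrt(h) (T(h) = 2 + sqrt(h + h) = 2 + sqrt(2*h) = 2 + sqrt(2)*sqrt(h))
(T(30) + 20774) + H = ((2 + sqrt(2)*sqrt(30)) + 20774) - 25682 = ((2 + 2*sqrt(15)) + 20774) - 25682 = (20776 + 2*sqrt(15)) - 25682 = -4906 + 2*sqrt(15)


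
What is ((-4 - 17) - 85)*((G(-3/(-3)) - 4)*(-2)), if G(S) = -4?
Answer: -1696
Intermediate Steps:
((-4 - 17) - 85)*((G(-3/(-3)) - 4)*(-2)) = ((-4 - 17) - 85)*((-4 - 4)*(-2)) = (-21 - 85)*(-8*(-2)) = -106*16 = -1696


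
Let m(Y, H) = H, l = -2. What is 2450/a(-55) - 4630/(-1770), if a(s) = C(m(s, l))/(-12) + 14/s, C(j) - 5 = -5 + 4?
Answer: -71507339/17169 ≈ -4164.9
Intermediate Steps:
C(j) = 4 (C(j) = 5 + (-5 + 4) = 5 - 1 = 4)
a(s) = -⅓ + 14/s (a(s) = 4/(-12) + 14/s = 4*(-1/12) + 14/s = -⅓ + 14/s)
2450/a(-55) - 4630/(-1770) = 2450/(((⅓)*(42 - 1*(-55))/(-55))) - 4630/(-1770) = 2450/(((⅓)*(-1/55)*(42 + 55))) - 4630*(-1/1770) = 2450/(((⅓)*(-1/55)*97)) + 463/177 = 2450/(-97/165) + 463/177 = 2450*(-165/97) + 463/177 = -404250/97 + 463/177 = -71507339/17169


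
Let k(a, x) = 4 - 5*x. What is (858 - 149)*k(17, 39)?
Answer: -135419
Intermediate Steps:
(858 - 149)*k(17, 39) = (858 - 149)*(4 - 5*39) = 709*(4 - 195) = 709*(-191) = -135419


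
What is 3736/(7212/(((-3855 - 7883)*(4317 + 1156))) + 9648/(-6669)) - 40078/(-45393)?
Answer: -155196403657364386/60122022364155 ≈ -2581.4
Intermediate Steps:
3736/(7212/(((-3855 - 7883)*(4317 + 1156))) + 9648/(-6669)) - 40078/(-45393) = 3736/(7212/((-11738*5473)) + 9648*(-1/6669)) - 40078*(-1/45393) = 3736/(7212/(-64242074) - 1072/741) + 40078/45393 = 3736/(7212*(-1/64242074) - 1072/741) + 40078/45393 = 3736/(-3606/32121037 - 1072/741) + 40078/45393 = 3736/(-2648955670/1830899109) + 40078/45393 = 3736*(-1830899109/2648955670) + 40078/45393 = -3420119535612/1324477835 + 40078/45393 = -155196403657364386/60122022364155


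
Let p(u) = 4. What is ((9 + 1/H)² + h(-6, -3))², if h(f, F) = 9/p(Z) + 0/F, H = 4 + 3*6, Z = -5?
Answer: 413919025/58564 ≈ 7067.8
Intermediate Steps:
H = 22 (H = 4 + 18 = 22)
h(f, F) = 9/4 (h(f, F) = 9/4 + 0/F = 9*(¼) + 0 = 9/4 + 0 = 9/4)
((9 + 1/H)² + h(-6, -3))² = ((9 + 1/22)² + 9/4)² = ((199/22)² + 9/4)² = (39601/484 + 9/4)² = (20345/242)² = 413919025/58564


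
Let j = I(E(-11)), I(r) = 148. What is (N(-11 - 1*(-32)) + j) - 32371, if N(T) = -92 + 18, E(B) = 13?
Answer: -32297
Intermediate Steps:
j = 148
N(T) = -74
(N(-11 - 1*(-32)) + j) - 32371 = (-74 + 148) - 32371 = 74 - 32371 = -32297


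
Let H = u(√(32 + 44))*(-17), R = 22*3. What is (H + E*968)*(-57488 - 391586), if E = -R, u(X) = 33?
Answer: 28942370226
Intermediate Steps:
R = 66
E = -66 (E = -1*66 = -66)
H = -561 (H = 33*(-17) = -561)
(H + E*968)*(-57488 - 391586) = (-561 - 66*968)*(-57488 - 391586) = (-561 - 63888)*(-449074) = -64449*(-449074) = 28942370226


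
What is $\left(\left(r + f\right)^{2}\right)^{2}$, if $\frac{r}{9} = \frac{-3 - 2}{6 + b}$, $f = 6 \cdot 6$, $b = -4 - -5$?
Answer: $\frac{1836036801}{2401} \approx 7.647 \cdot 10^{5}$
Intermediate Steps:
$b = 1$ ($b = -4 + 5 = 1$)
$f = 36$
$r = - \frac{45}{7}$ ($r = 9 \frac{-3 - 2}{6 + 1} = 9 \left(- \frac{5}{7}\right) = - \frac{45}{7} \approx -6.4286$)
$\left(\left(r + f\right)^{2}\right)^{2} = \left(\left(- \frac{45}{7} + 36\right)^{2}\right)^{2} = \left(\left(\frac{207}{7}\right)^{2}\right)^{2} = \left(\frac{42849}{49}\right)^{2} = \frac{1836036801}{2401}$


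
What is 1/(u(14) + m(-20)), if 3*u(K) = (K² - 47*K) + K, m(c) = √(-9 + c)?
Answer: -1344/200965 - 9*I*√29/200965 ≈ -0.0066877 - 0.00024117*I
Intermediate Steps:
u(K) = -46*K/3 + K²/3 (u(K) = ((K² - 47*K) + K)/3 = (K² - 46*K)/3 = -46*K/3 + K²/3)
1/(u(14) + m(-20)) = 1/((⅓)*14*(-46 + 14) + √(-9 - 20)) = 1/((⅓)*14*(-32) + √(-29)) = 1/(-448/3 + I*√29)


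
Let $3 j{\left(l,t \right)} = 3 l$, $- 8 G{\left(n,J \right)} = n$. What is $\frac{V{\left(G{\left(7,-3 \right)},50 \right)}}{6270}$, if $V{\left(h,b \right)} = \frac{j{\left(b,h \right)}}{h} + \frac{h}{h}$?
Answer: $- \frac{131}{14630} \approx -0.0089542$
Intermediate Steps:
$G{\left(n,J \right)} = - \frac{n}{8}$
$j{\left(l,t \right)} = l$ ($j{\left(l,t \right)} = \frac{3 l}{3} = l$)
$V{\left(h,b \right)} = 1 + \frac{b}{h}$ ($V{\left(h,b \right)} = \frac{b}{h} + \frac{h}{h} = \frac{b}{h} + 1 = 1 + \frac{b}{h}$)
$\frac{V{\left(G{\left(7,-3 \right)},50 \right)}}{6270} = \frac{\frac{1}{\left(- \frac{1}{8}\right) 7} \left(50 - \frac{7}{8}\right)}{6270} = \frac{50 - \frac{7}{8}}{- \frac{7}{8}} \cdot \frac{1}{6270} = \left(- \frac{8}{7}\right) \frac{393}{8} \cdot \frac{1}{6270} = \left(- \frac{393}{7}\right) \frac{1}{6270} = - \frac{131}{14630}$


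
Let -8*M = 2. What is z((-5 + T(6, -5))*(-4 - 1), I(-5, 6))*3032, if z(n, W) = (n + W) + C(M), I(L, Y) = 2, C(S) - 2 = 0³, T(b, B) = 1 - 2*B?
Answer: -78832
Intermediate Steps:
M = -¼ (M = -⅛*2 = -¼ ≈ -0.25000)
C(S) = 2 (C(S) = 2 + 0³ = 2 + 0 = 2)
z(n, W) = 2 + W + n (z(n, W) = (n + W) + 2 = (W + n) + 2 = 2 + W + n)
z((-5 + T(6, -5))*(-4 - 1), I(-5, 6))*3032 = (2 + 2 + (-5 + (1 - 2*(-5)))*(-4 - 1))*3032 = (2 + 2 + (-5 + (1 + 10))*(-5))*3032 = (2 + 2 + (-5 + 11)*(-5))*3032 = (2 + 2 + 6*(-5))*3032 = (2 + 2 - 30)*3032 = -26*3032 = -78832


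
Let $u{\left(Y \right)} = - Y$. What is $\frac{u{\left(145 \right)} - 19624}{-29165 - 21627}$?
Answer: $\frac{19769}{50792} \approx 0.38921$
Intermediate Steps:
$\frac{u{\left(145 \right)} - 19624}{-29165 - 21627} = \frac{\left(-1\right) 145 - 19624}{-29165 - 21627} = \frac{-145 - 19624}{-50792} = \left(-19769\right) \left(- \frac{1}{50792}\right) = \frac{19769}{50792}$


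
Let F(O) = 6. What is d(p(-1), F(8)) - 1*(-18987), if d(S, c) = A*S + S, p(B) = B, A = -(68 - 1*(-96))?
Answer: 19150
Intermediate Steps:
A = -164 (A = -(68 + 96) = -1*164 = -164)
d(S, c) = -163*S (d(S, c) = -164*S + S = -163*S)
d(p(-1), F(8)) - 1*(-18987) = -163*(-1) - 1*(-18987) = 163 + 18987 = 19150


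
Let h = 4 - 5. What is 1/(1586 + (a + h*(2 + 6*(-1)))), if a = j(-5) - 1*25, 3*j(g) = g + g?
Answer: 3/4685 ≈ 0.00064034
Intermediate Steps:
h = -1
j(g) = 2*g/3 (j(g) = (g + g)/3 = (2*g)/3 = 2*g/3)
a = -85/3 (a = (2/3)*(-5) - 1*25 = -10/3 - 25 = -85/3 ≈ -28.333)
1/(1586 + (a + h*(2 + 6*(-1)))) = 1/(1586 + (-85/3 - (2 + 6*(-1)))) = 1/(1586 + (-85/3 - (2 - 6))) = 1/(1586 + (-85/3 - 1*(-4))) = 1/(1586 + (-85/3 + 4)) = 1/(1586 - 73/3) = 1/(4685/3) = 3/4685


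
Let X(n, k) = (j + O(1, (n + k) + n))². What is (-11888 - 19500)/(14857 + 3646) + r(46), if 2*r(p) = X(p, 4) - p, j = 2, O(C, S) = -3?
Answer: -895411/37006 ≈ -24.196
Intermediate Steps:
X(n, k) = 1 (X(n, k) = (2 - 3)² = (-1)² = 1)
r(p) = ½ - p/2 (r(p) = (1 - p)/2 = ½ - p/2)
(-11888 - 19500)/(14857 + 3646) + r(46) = (-11888 - 19500)/(14857 + 3646) + (½ - ½*46) = -31388/18503 + (½ - 23) = -31388*1/18503 - 45/2 = -31388/18503 - 45/2 = -895411/37006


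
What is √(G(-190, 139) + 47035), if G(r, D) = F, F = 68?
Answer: √47103 ≈ 217.03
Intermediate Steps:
G(r, D) = 68
√(G(-190, 139) + 47035) = √(68 + 47035) = √47103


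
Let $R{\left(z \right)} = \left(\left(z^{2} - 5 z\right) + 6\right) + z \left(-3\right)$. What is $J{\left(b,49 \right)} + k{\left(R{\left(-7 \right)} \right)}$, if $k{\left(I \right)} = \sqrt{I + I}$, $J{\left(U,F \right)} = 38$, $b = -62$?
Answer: $38 + \sqrt{222} \approx 52.9$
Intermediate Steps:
$R{\left(z \right)} = 6 + z^{2} - 8 z$ ($R{\left(z \right)} = \left(6 + z^{2} - 5 z\right) - 3 z = 6 + z^{2} - 8 z$)
$k{\left(I \right)} = \sqrt{2} \sqrt{I}$ ($k{\left(I \right)} = \sqrt{2 I} = \sqrt{2} \sqrt{I}$)
$J{\left(b,49 \right)} + k{\left(R{\left(-7 \right)} \right)} = 38 + \sqrt{2} \sqrt{6 + \left(-7\right)^{2} - -56} = 38 + \sqrt{2} \sqrt{6 + 49 + 56} = 38 + \sqrt{2} \sqrt{111} = 38 + \sqrt{222}$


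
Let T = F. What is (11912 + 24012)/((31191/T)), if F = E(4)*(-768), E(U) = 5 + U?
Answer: -82768896/10397 ≈ -7960.8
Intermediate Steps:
F = -6912 (F = (5 + 4)*(-768) = 9*(-768) = -6912)
T = -6912
(11912 + 24012)/((31191/T)) = (11912 + 24012)/((31191/(-6912))) = 35924/((31191*(-1/6912))) = 35924/(-10397/2304) = 35924*(-2304/10397) = -82768896/10397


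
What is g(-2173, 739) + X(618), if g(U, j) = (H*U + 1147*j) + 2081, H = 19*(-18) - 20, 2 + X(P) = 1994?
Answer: 1638332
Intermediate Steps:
X(P) = 1992 (X(P) = -2 + 1994 = 1992)
H = -362 (H = -342 - 20 = -362)
g(U, j) = 2081 - 362*U + 1147*j (g(U, j) = (-362*U + 1147*j) + 2081 = 2081 - 362*U + 1147*j)
g(-2173, 739) + X(618) = (2081 - 362*(-2173) + 1147*739) + 1992 = (2081 + 786626 + 847633) + 1992 = 1636340 + 1992 = 1638332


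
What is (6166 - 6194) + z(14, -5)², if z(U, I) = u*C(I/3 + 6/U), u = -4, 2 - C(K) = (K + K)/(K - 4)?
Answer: 28196/3025 ≈ 9.3210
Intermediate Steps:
C(K) = 2 - 2*K/(-4 + K) (C(K) = 2 - (K + K)/(K - 4) = 2 - 2*K/(-4 + K))
z(U, I) = 32/(-4 + 6/U + I/3) (z(U, I) = -(-32)/(-4 + (I/3 + 6/U)) = -(-32)/(-4 + (6/U + I/3)) = -(-32)/(-4 + 6/U + I/3) = 32/(-4 + 6/U + I/3))
(6166 - 6194) + z(14, -5)² = (6166 - 6194) + (96*14/(18 + 14*(-12 - 5)))² = -28 + (96*14/(18 + 14*(-17)))² = -28 + (96*14/(18 - 238))² = -28 + (96*14/(-220))² = -28 + (96*14*(-1/220))² = -28 + (-336/55)² = -28 + 112896/3025 = 28196/3025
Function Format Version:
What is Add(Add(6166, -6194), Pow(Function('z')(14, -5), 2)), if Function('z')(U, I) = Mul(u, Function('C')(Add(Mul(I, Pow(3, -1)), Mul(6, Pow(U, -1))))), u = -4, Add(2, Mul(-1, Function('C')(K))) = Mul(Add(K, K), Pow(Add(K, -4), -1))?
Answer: Rational(28196, 3025) ≈ 9.3210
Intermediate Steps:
Function('C')(K) = Add(2, Mul(-2, K, Pow(Add(-4, K), -1))) (Function('C')(K) = Add(2, Mul(-1, Mul(Add(K, K), Pow(Add(K, -4), -1)))) = Add(2, Mul(-1, Mul(Mul(2, K), Pow(Add(-4, K), -1)))) = Add(2, Mul(-1, Mul(2, K, Pow(Add(-4, K), -1)))) = Add(2, Mul(-2, K, Pow(Add(-4, K), -1))))
Function('z')(U, I) = Mul(32, Pow(Add(-4, Mul(6, Pow(U, -1)), Mul(Rational(1, 3), I)), -1)) (Function('z')(U, I) = Mul(-4, Mul(-8, Pow(Add(-4, Add(Mul(I, Pow(3, -1)), Mul(6, Pow(U, -1)))), -1))) = Mul(-4, Mul(-8, Pow(Add(-4, Add(Mul(I, Rational(1, 3)), Mul(6, Pow(U, -1)))), -1))) = Mul(-4, Mul(-8, Pow(Add(-4, Add(Mul(Rational(1, 3), I), Mul(6, Pow(U, -1)))), -1))) = Mul(-4, Mul(-8, Pow(Add(-4, Add(Mul(6, Pow(U, -1)), Mul(Rational(1, 3), I))), -1))) = Mul(-4, Mul(-8, Pow(Add(-4, Mul(6, Pow(U, -1)), Mul(Rational(1, 3), I)), -1))) = Mul(32, Pow(Add(-4, Mul(6, Pow(U, -1)), Mul(Rational(1, 3), I)), -1)))
Add(Add(6166, -6194), Pow(Function('z')(14, -5), 2)) = Add(Add(6166, -6194), Pow(Mul(96, 14, Pow(Add(18, Mul(14, Add(-12, -5))), -1)), 2)) = Add(-28, Pow(Mul(96, 14, Pow(Add(18, Mul(14, -17)), -1)), 2)) = Add(-28, Pow(Mul(96, 14, Pow(Add(18, -238), -1)), 2)) = Add(-28, Pow(Mul(96, 14, Pow(-220, -1)), 2)) = Add(-28, Pow(Mul(96, 14, Rational(-1, 220)), 2)) = Add(-28, Pow(Rational(-336, 55), 2)) = Add(-28, Rational(112896, 3025)) = Rational(28196, 3025)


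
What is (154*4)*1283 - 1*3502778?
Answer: -2712450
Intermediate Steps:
(154*4)*1283 - 1*3502778 = 616*1283 - 3502778 = 790328 - 3502778 = -2712450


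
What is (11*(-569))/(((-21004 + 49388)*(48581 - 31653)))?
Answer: -6259/480484352 ≈ -1.3026e-5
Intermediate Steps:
(11*(-569))/(((-21004 + 49388)*(48581 - 31653))) = -6259/(28384*16928) = -6259/480484352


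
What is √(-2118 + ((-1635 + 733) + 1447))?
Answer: 11*I*√13 ≈ 39.661*I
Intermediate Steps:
√(-2118 + ((-1635 + 733) + 1447)) = √(-2118 + (-902 + 1447)) = √(-2118 + 545) = √(-1573) = 11*I*√13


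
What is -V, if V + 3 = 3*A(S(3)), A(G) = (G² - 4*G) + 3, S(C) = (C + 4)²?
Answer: -6621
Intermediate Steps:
S(C) = (4 + C)²
A(G) = 3 + G² - 4*G
V = 6621 (V = -3 + 3*(3 + ((4 + 3)²)² - 4*(4 + 3)²) = -3 + 3*(3 + (7²)² - 4*7²) = -3 + 3*(3 + 49² - 4*49) = -3 + 3*(3 + 2401 - 196) = -3 + 3*2208 = -3 + 6624 = 6621)
-V = -1*6621 = -6621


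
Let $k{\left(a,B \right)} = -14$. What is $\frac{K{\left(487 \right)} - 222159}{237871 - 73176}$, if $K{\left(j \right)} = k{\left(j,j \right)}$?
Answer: $- \frac{222173}{164695} \approx -1.349$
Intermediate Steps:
$K{\left(j \right)} = -14$
$\frac{K{\left(487 \right)} - 222159}{237871 - 73176} = \frac{-14 - 222159}{237871 - 73176} = - \frac{222173}{164695}$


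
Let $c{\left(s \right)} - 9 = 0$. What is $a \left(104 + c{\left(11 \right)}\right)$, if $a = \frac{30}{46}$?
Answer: $\frac{1695}{23} \approx 73.696$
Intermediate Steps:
$a = \frac{15}{23}$ ($a = 30 \cdot \frac{1}{46} = \frac{15}{23} \approx 0.65217$)
$c{\left(s \right)} = 9$ ($c{\left(s \right)} = 9 + 0 = 9$)
$a \left(104 + c{\left(11 \right)}\right) = \frac{15 \left(104 + 9\right)}{23} = \frac{15}{23} \cdot 113 = \frac{1695}{23}$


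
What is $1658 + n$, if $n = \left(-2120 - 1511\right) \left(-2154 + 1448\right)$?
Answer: $2565144$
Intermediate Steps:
$n = 2563486$ ($n = \left(-3631\right) \left(-706\right) = 2563486$)
$1658 + n = 1658 + 2563486 = 2565144$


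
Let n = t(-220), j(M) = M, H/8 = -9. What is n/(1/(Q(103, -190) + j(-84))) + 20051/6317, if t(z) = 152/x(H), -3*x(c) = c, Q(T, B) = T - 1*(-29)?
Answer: 1940419/6317 ≈ 307.17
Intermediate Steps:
H = -72 (H = 8*(-9) = -72)
Q(T, B) = 29 + T (Q(T, B) = T + 29 = 29 + T)
x(c) = -c/3
t(z) = 19/3 (t(z) = 152/((-1/3*(-72))) = 152/24 = 152*(1/24) = 19/3)
n = 19/3 ≈ 6.3333
n/(1/(Q(103, -190) + j(-84))) + 20051/6317 = 19/(3*(1/((29 + 103) - 84))) + 20051/6317 = 19/(3*(1/(132 - 84))) + 20051*(1/6317) = 19/(3*(1/48)) + 20051/6317 = (19/3)*48 + 20051/6317 = 304 + 20051/6317 = 1940419/6317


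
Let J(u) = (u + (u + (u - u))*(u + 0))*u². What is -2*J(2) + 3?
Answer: -45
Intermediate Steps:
J(u) = u²*(u + u²) (J(u) = (u + (u + 0)*u)*u² = (u + u*u)*u² = (u + u²)*u² = u²*(u + u²))
-2*J(2) + 3 = -2*2³*(1 + 2) + 3 = -16*3 + 3 = -2*24 + 3 = -48 + 3 = -45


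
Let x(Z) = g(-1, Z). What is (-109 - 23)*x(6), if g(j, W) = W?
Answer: -792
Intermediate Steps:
x(Z) = Z
(-109 - 23)*x(6) = (-109 - 23)*6 = -132*6 = -792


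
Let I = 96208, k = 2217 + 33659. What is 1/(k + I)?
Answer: 1/132084 ≈ 7.5709e-6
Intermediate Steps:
k = 35876
1/(k + I) = 1/(35876 + 96208) = 1/132084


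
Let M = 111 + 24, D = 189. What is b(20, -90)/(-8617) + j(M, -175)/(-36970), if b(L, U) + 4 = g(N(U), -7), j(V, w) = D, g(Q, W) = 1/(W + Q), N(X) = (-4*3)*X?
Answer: -226980497/48832305110 ≈ -0.0046482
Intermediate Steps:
N(X) = -12*X
M = 135
g(Q, W) = 1/(Q + W)
j(V, w) = 189
b(L, U) = -4 + 1/(-7 - 12*U) (b(L, U) = -4 + 1/(-12*U - 7) = -4 + 1/(-7 - 12*U))
b(20, -90)/(-8617) + j(M, -175)/(-36970) = ((-29 - 48*(-90))/(7 + 12*(-90)))/(-8617) + 189/(-36970) = ((-29 + 4320)/(7 - 1080))*(-1/8617) + 189*(-1/36970) = (4291/(-1073))*(-1/8617) - 189/36970 = -1/1073*4291*(-1/8617) - 189/36970 = -4291/1073*(-1/8617) - 189/36970 = 613/1320863 - 189/36970 = -226980497/48832305110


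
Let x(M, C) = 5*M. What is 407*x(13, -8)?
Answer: 26455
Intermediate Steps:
407*x(13, -8) = 407*(5*13) = 407*65 = 26455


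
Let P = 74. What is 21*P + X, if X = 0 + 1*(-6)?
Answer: 1548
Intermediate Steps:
X = -6 (X = 0 - 6 = -6)
21*P + X = 21*74 - 6 = 1554 - 6 = 1548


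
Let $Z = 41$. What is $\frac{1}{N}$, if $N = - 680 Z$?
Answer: $- \frac{1}{27880} \approx -3.5868 \cdot 10^{-5}$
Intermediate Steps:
$N = -27880$ ($N = \left(-680\right) 41 = -27880$)
$\frac{1}{N} = \frac{1}{-27880} = - \frac{1}{27880}$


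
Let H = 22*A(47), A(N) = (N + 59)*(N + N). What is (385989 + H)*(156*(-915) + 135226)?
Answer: -4547450258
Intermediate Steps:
A(N) = 2*N*(59 + N) (A(N) = (59 + N)*(2*N) = 2*N*(59 + N))
H = 219208 (H = 22*(2*47*(59 + 47)) = 22*(2*47*106) = 22*9964 = 219208)
(385989 + H)*(156*(-915) + 135226) = (385989 + 219208)*(156*(-915) + 135226) = 605197*(-142740 + 135226) = 605197*(-7514) = -4547450258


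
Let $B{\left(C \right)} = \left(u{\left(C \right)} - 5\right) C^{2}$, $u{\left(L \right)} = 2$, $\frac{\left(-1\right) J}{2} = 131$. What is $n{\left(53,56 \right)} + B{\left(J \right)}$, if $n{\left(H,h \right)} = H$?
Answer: $-205879$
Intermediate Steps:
$J = -262$ ($J = \left(-2\right) 131 = -262$)
$B{\left(C \right)} = - 3 C^{2}$ ($B{\left(C \right)} = \left(2 - 5\right) C^{2} = - 3 C^{2}$)
$n{\left(53,56 \right)} + B{\left(J \right)} = 53 - 3 \left(-262\right)^{2} = 53 - 205932 = -205879$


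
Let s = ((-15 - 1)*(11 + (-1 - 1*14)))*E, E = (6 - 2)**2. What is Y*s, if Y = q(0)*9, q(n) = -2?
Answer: -18432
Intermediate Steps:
E = 16 (E = 4**2 = 16)
s = 1024 (s = ((-15 - 1)*(11 + (-1 - 1*14)))*16 = -16*(11 + (-1 - 14))*16 = -16*(11 - 15)*16 = -16*(-4)*16 = 64*16 = 1024)
Y = -18 (Y = -2*9 = -18)
Y*s = -18*1024 = -18432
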